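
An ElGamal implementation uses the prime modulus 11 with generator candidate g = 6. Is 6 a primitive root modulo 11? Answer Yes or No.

Yes

φ(11) = 11 − 1 = 10 = 2 · 5.
An element g generates (Z/11Z)^× iff g^(10/q) ≢ 1 (mod 11) for each prime q ∈ {2, 5}.
6^5 ≡ 10 (mod 11)  [q = 2: ≢ 1 ✓]
6^2 ≡ 3 (mod 11)  [q = 5: ≢ 1 ✓]
All checks pass, so 6 has order 10 and is a primitive root modulo 11.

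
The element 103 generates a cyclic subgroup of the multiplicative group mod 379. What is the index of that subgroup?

The order of 103 must divide φ(379) = 379 − 1 = 378 = 2 · 3^3 · 7.
Divisors of 378: 1, 2, 3, 6, 7, 9, 14, 18, 21, 27, 42, 54, 63, 126, 189, 378.
Evaluate successive powers at the divisors of 378:
103^1 ≡ 103
103^2 ≡ 376
103^3 ≡ 70
103^6 ≡ 352
103^7 ≡ 251
103^9 ≡ 5
103^14 ≡ 87
103^18 ≡ 25
103^21 ≡ 234
103^27 ≡ 125
103^42 ≡ 180
103^54 ≡ 86
103^63 ≡ 51
103^126 ≡ 327
103^189 ≡ 1
So ord_379(103) = 189, hence |⟨103⟩| = 189.
[(Z/379Z)^× : ⟨103⟩] = 378/189 = 2.

2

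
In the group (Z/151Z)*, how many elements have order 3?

φ(151) = 151 − 1 = 150 = 2 · 3 · 5^2.
(Z/151Z)^× is cyclic (|G| = 150); a cyclic group of order m has exactly φ(d) elements of each order d | m, and none otherwise.
3 | 150, and φ(3) = 3 − 1 = 2.

2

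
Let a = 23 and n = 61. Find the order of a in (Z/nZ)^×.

20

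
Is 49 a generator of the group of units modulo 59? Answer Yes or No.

No

φ(59) = 59 − 1 = 58 = 2 · 29.
An element g generates (Z/59Z)^× iff g^(58/q) ≢ 1 (mod 59) for each prime q ∈ {2, 29}.
49^29 ≡ 1 (mod 59)  [q = 2: ≡ 1 ✗]
49^2 ≡ 41 (mod 59)  [q = 29: ≢ 1 ✓]
49^29 ≡ 1 shows ord(49) | 29, strictly less than φ(59); not a primitive root.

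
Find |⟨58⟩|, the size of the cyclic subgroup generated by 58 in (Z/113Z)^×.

112

By Lagrange's theorem, ord_113(58) divides φ(113) = 113 − 1 = 112 = 2^4 · 7.
Divisors of 112: 1, 2, 4, 7, 8, 14, 16, 28, 56, 112.
Test each divisor d:
58^1 ≡ 58 (mod 113)
58^2 ≡ 87 (mod 113)
58^4 ≡ 111 (mod 113)
58^7 ≡ 78 (mod 113)
58^8 ≡ 4 (mod 113)
58^14 ≡ 95 (mod 113)
58^16 ≡ 16 (mod 113)
58^28 ≡ 98 (mod 113)
58^56 ≡ 112 (mod 113)
58^112 ≡ 1 (mod 113) ✓
Hence ord(58) = 112.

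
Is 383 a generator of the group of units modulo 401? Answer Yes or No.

No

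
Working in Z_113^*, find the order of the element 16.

7

By Lagrange's theorem, ord_113(16) divides φ(113) = 113 − 1 = 112 = 2^4 · 7.
Divisors of 112: 1, 2, 4, 7, 8, 14, 16, 28, 56, 112.
Check 16^d mod 113 for each divisor in increasing order:
16^1 ≡ 16
16^2 ≡ 30
16^4 ≡ 109
16^7 ≡ 1
Hence ord(16) = 7.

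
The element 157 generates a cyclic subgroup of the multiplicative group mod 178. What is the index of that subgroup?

The order of 157 must divide φ(178) = φ(2)·φ(89) = 1·88 = 88 = 2^3 · 11.
Divisors of 88: 1, 2, 4, 8, 11, 22, 44, 88.
Evaluate successive powers at the divisors of 88:
157^1 ≡ 157 (mod 178)
157^2 ≡ 85 (mod 178)
157^4 ≡ 105 (mod 178)
157^8 ≡ 167 (mod 178)
157^11 ≡ 55 (mod 178)
157^22 ≡ 177 (mod 178)
157^44 ≡ 1 (mod 178) ✓
So ord_178(157) = 44, hence |⟨157⟩| = 44.
The index is φ(178) / ord(157) = 88 / 44 = 2.

2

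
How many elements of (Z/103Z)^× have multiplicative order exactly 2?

1

φ(103) = 103 − 1 = 102 = 2 · 3 · 17.
(Z/103Z)^× is cyclic (|G| = 102); a cyclic group of order m has exactly φ(d) elements of each order d | m, and none otherwise.
2 | 102, and φ(2) = 2 − 1 = 1.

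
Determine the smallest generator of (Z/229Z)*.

6

φ(229) = 229 − 1 = 228 = 2^2 · 3 · 19.
g is a primitive root iff g^(228/q) ≢ 1 (mod 229) for each prime q ∈ {2, 3, 19}.
g = 2: 2^114 ≡ 228; 2^76 ≡ 1 — hits 1, so not a primitive root.
g = 3: 3^114 ≡ 1 — hits 1, so not a primitive root.
g = 4: 4^114 ≡ 1 — hits 1, so not a primitive root.
g = 5: 5^114 ≡ 1 — hits 1, so not a primitive root.
g = 6: 6^114 ≡ 228; 6^76 ≡ 134; 6^12 ≡ 165 — none is 1, so 6 is a primitive root.
Hence the least primitive root of 229 is 6.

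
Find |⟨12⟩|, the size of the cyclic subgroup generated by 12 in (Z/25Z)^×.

20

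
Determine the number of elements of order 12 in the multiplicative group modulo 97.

4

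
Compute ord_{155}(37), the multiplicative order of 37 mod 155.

12

ord(37) | φ(155) = φ(5·31) = (5−1)·(31−1) = 4·30 = 120 = 2^3 · 3 · 5.
Divisors of 120: 1, 2, 3, 4, 5, 6, 8, 10, 12, 15, 20, 24, 30, 40, 60, 120.
Check 37^d mod 155 for each divisor in increasing order:
37^1 ≡ 37 (mod 155)
37^2 ≡ 129 (mod 155)
37^3 ≡ 123 (mod 155)
37^4 ≡ 56 (mod 155)
37^5 ≡ 57 (mod 155)
37^6 ≡ 94 (mod 155)
37^8 ≡ 36 (mod 155)
37^10 ≡ 149 (mod 155)
37^12 ≡ 1 (mod 155) ✓
Therefore the multiplicative order of 37 modulo 155 is 12.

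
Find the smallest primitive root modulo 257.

3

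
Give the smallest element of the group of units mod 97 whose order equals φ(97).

5

φ(97) = 97 − 1 = 96 = 2^5 · 3.
Test candidates g = 2, 3, … against the prime factors q ∈ {2, 3} of φ(97): g is a generator iff g^(96/q) ≢ 1 for every such q.
g = 2: 2^48 ≡ 1 — hits 1, so not a primitive root.
g = 3: 3^48 ≡ 1 — hits 1, so not a primitive root.
g = 4: 4^48 ≡ 1 — hits 1, so not a primitive root.
g = 5: 5^48 ≡ 96; 5^32 ≡ 35 — none is 1, so 5 is a primitive root.
The smallest primitive root modulo 97 is 5.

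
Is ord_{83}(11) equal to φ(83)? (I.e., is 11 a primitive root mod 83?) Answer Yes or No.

φ(83) = 83 − 1 = 82 = 2 · 41.
11 is a primitive root mod 83 iff 11^(φ(83)/q) ≢ 1 for every prime q | φ(83), i.e. q ∈ {2, 41}.
11^41 ≡ 1 (mod 83)  [q = 2: ≡ 1 ✗]
11^2 ≡ 38 (mod 83)  [q = 41: ≢ 1 ✓]
11^41 ≡ 1 shows ord(11) | 41, strictly less than φ(83); not a primitive root.

No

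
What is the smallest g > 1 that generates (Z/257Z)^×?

3

φ(257) = 257 − 1 = 256 = 2^8.
g is a primitive root iff g^(256/q) ≢ 1 (mod 257) for each prime q ∈ {2}.
g = 2: 2^128 ≡ 1 — hits 1, so not a primitive root.
g = 3: 3^128 ≡ 256 — none is 1, so 3 is a primitive root.
The smallest primitive root modulo 257 is 3.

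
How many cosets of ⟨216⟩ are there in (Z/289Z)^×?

1

Since 216 ∈ (Z/289Z)^×, its order divides φ(289) = φ(17^2) = 17·(17−1) = 272 = 2^4 · 17.
Divisors of 272: 1, 2, 4, 8, 16, 17, 34, 68, 136, 272.
Check 216^d mod 289 for each divisor in increasing order:
216^1 ≡ 216 (mod 289)
216^2 ≡ 127 (mod 289)
216^4 ≡ 234 (mod 289)
216^8 ≡ 135 (mod 289)
216^16 ≡ 18 (mod 289)
216^17 ≡ 131 (mod 289)
216^34 ≡ 110 (mod 289)
216^68 ≡ 251 (mod 289)
216^136 ≡ 288 (mod 289)
216^272 ≡ 1 (mod 289) ✓
The order of 216 is 272, so the subgroup it generates has 272 elements.
The index is φ(289) / ord(216) = 272 / 272 = 1.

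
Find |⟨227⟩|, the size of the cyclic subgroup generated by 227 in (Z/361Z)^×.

Since 227 ∈ (Z/361Z)^×, its order divides φ(361) = φ(19^2) = 19·(19−1) = 342 = 2 · 3^2 · 19.
Divisors of 342: 1, 2, 3, 6, 9, 18, 19, 38, 57, 114, 171, 342.
Check 227^d mod 361 for each divisor in increasing order:
227^1 ≡ 227 (mod 361)
227^2 ≡ 267 (mod 361)
227^3 ≡ 322 (mod 361)
227^6 ≡ 77 (mod 361)
227^9 ≡ 246 (mod 361)
227^18 ≡ 229 (mod 361)
227^19 ≡ 360 (mod 361)
227^38 ≡ 1 (mod 361) ✓
The smallest such exponent is 38, so the order of 227 is 38.

38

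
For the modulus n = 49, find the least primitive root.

3

φ(49) = φ(7^2) = 7·(7−1) = 42 = 2 · 3 · 7.
g is a primitive root iff g^(42/q) ≢ 1 (mod 49) for each prime q ∈ {2, 3, 7}.
g = 2: 2^21 ≡ 1 — hits 1, so not a primitive root.
g = 3: 3^21 ≡ 48; 3^14 ≡ 30; 3^6 ≡ 43 — none is 1, so 3 is a primitive root.
Hence the least primitive root of 49 is 3.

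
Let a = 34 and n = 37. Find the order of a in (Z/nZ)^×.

ord(34) | φ(37) = 37 − 1 = 36 = 2^2 · 3^2.
Divisors of 36: 1, 2, 3, 4, 6, 9, 12, 18, 36.
Evaluate successive powers at the divisors of 36:
34^1 ≡ 34 (mod 37)
34^2 ≡ 9 (mod 37)
34^3 ≡ 10 (mod 37)
34^4 ≡ 7 (mod 37)
34^6 ≡ 26 (mod 37)
34^9 ≡ 1 (mod 37) ✓
Hence ord(34) = 9.

9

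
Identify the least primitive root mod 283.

3

φ(283) = 283 − 1 = 282 = 2 · 3 · 47.
g is a primitive root iff g^(282/q) ≢ 1 (mod 283) for each prime q ∈ {2, 3, 47}.
g = 2: 2^141 ≡ 282; 2^94 ≡ 1 — hits 1, so not a primitive root.
g = 3: 3^141 ≡ 282; 3^94 ≡ 238; 3^6 ≡ 163 — none is 1, so 3 is a primitive root.
So 3 is the smallest generator of (Z/283Z)^×.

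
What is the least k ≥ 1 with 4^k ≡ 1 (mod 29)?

14

The order of 4 must divide φ(29) = 29 − 1 = 28 = 2^2 · 7.
Divisors of 28: 1, 2, 4, 7, 14, 28.
Evaluate successive powers at the divisors of 28:
4^1 ≡ 4 (mod 29)
4^2 ≡ 16 (mod 29)
4^4 ≡ 24 (mod 29)
4^7 ≡ 28 (mod 29)
4^14 ≡ 1 (mod 29) ✓
Therefore the multiplicative order of 4 modulo 29 is 14.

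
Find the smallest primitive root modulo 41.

6

φ(41) = 41 − 1 = 40 = 2^3 · 5.
Test candidates g = 2, 3, … against the prime factors q ∈ {2, 5} of φ(41): g is a generator iff g^(40/q) ≢ 1 for every such q.
g = 2: 2^20 ≡ 1 — hits 1, so not a primitive root.
g = 3: 3^20 ≡ 40; 3^8 ≡ 1 — hits 1, so not a primitive root.
g = 4: 4^20 ≡ 1 — hits 1, so not a primitive root.
g = 5: 5^20 ≡ 1 — hits 1, so not a primitive root.
g = 6: 6^20 ≡ 40; 6^8 ≡ 10 — none is 1, so 6 is a primitive root.
The smallest primitive root modulo 41 is 6.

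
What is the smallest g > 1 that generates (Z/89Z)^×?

3

φ(89) = 89 − 1 = 88 = 2^3 · 11.
g is a primitive root iff g^(88/q) ≢ 1 (mod 89) for each prime q ∈ {2, 11}.
g = 2: 2^44 ≡ 1 — hits 1, so not a primitive root.
g = 3: 3^44 ≡ 88; 3^8 ≡ 64 — none is 1, so 3 is a primitive root.
Hence the least primitive root of 89 is 3.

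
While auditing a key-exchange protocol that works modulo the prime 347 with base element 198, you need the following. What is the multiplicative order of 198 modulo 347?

346

Since 198 ∈ (Z/347Z)^×, its order divides φ(347) = 347 − 1 = 346 = 2 · 173.
Divisors of 346: 1, 2, 173, 346.
Evaluate successive powers at the divisors of 346:
198^1 ≡ 198 (mod 347)
198^2 ≡ 340 (mod 347)
198^173 ≡ 346 (mod 347)
198^346 ≡ 1 (mod 347) ✓
So ord_347(198) = 346.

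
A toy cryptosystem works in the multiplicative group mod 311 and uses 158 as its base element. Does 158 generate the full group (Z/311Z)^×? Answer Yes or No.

No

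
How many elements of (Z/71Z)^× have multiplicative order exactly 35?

24

φ(71) = 71 − 1 = 70 = 2 · 5 · 7.
(Z/71Z)^× is cyclic (|G| = 70); a cyclic group of order m has exactly φ(d) elements of each order d | m, and none otherwise.
35 = 5 · 7 divides 70, and φ(35) = 24.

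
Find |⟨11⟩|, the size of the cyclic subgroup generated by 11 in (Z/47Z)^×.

The order of 11 must divide φ(47) = 47 − 1 = 46 = 2 · 23.
Divisors of 46: 1, 2, 23, 46.
Check 11^d mod 47 for each divisor in increasing order:
11^1 ≡ 11 (mod 47)
11^2 ≡ 27 (mod 47)
11^23 ≡ 46 (mod 47)
11^46 ≡ 1 (mod 47) ✓
Therefore the multiplicative order of 11 modulo 47 is 46.

46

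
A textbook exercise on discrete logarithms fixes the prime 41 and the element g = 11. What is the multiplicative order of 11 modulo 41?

The order of 11 must divide φ(41) = 41 − 1 = 40 = 2^3 · 5.
Divisors of 40: 1, 2, 4, 5, 8, 10, 20, 40.
Evaluate successive powers at the divisors of 40:
11^1 ≡ 11 (mod 41)
11^2 ≡ 39 (mod 41)
11^4 ≡ 4 (mod 41)
11^5 ≡ 3 (mod 41)
11^8 ≡ 16 (mod 41)
11^10 ≡ 9 (mod 41)
11^20 ≡ 40 (mod 41)
11^40 ≡ 1 (mod 41) ✓
The smallest such exponent is 40, so the order of 11 is 40.

40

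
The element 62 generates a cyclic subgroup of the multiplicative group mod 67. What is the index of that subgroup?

6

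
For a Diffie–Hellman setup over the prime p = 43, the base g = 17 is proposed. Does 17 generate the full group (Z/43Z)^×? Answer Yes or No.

φ(43) = 43 − 1 = 42 = 2 · 3 · 7.
An element g generates (Z/43Z)^× iff g^(42/q) ≢ 1 (mod 43) for each prime q ∈ {2, 3, 7}.
17^21 ≡ 1 (mod 43)  [q = 2: ≡ 1 ✗]
17^14 ≡ 6 (mod 43)  [q = 3: ≢ 1 ✓]
17^6 ≡ 35 (mod 43)  [q = 7: ≢ 1 ✓]
The check at q = 2 fails, so 17 generates a proper subgroup.

No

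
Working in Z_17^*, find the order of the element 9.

8

Since 9 ∈ (Z/17Z)^×, its order divides φ(17) = 17 − 1 = 16 = 2^4.
Divisors of 16: 1, 2, 4, 8, 16.
Evaluate successive powers at the divisors of 16:
9^1 ≡ 9
9^2 ≡ 13
9^4 ≡ 16
9^8 ≡ 1
The smallest such exponent is 8, so the order of 9 is 8.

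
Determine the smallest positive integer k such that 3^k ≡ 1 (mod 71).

35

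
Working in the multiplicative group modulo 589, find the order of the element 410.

15

By Lagrange's theorem, ord_589(410) divides φ(589) = φ(19·31) = (19−1)·(31−1) = 18·30 = 540 = 2^2 · 3^3 · 5.
Divisors of 540: 1, 2, 3, 4, 5, 6, 9, 10, 12, 15, 18, 20, 27, 30, 36, 45, 54, 60, 90, 108, 135, 180, 270, 540.
Check 410^d mod 589 for each divisor in increasing order:
410^1 ≡ 410 (mod 589)
410^2 ≡ 235 (mod 589)
410^3 ≡ 343 (mod 589)
410^4 ≡ 448 (mod 589)
410^5 ≡ 501 (mod 589)
410^6 ≡ 438 (mod 589)
410^9 ≡ 39 (mod 589)
410^10 ≡ 87 (mod 589)
410^12 ≡ 419 (mod 589)
410^15 ≡ 1 (mod 589) ✓
Hence ord(410) = 15.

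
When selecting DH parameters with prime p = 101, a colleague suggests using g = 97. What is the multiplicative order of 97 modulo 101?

ord(97) | φ(101) = 101 − 1 = 100 = 2^2 · 5^2.
Divisors of 100: 1, 2, 4, 5, 10, 20, 25, 50, 100.
Compute 97^d (mod 101) for the divisors d until we hit 1:
97^1 ≡ 97 (mod 101)
97^2 ≡ 16 (mod 101)
97^4 ≡ 54 (mod 101)
97^5 ≡ 87 (mod 101)
97^10 ≡ 95 (mod 101)
97^20 ≡ 36 (mod 101)
97^25 ≡ 1 (mod 101) ✓
The smallest such exponent is 25, so the order of 97 is 25.

25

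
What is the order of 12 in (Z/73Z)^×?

The order of 12 must divide φ(73) = 73 − 1 = 72 = 2^3 · 3^2.
Divisors of 72: 1, 2, 3, 4, 6, 8, 9, 12, 18, 24, 36, 72.
Evaluate successive powers at the divisors of 72:
12^1 ≡ 12
12^2 ≡ 71
12^3 ≡ 49
12^4 ≡ 4
12^6 ≡ 65
12^8 ≡ 16
12^9 ≡ 46
12^12 ≡ 64
12^18 ≡ 72
12^24 ≡ 8
12^36 ≡ 1
Hence ord(12) = 36.

36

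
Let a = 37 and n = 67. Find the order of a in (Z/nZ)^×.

Since 37 ∈ (Z/67Z)^×, its order divides φ(67) = 67 − 1 = 66 = 2 · 3 · 11.
Divisors of 66: 1, 2, 3, 6, 11, 22, 33, 66.
Test each divisor d:
37^1 ≡ 37
37^2 ≡ 29
37^3 ≡ 1
Hence ord(37) = 3.

3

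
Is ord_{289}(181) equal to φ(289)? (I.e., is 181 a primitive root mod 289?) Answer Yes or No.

φ(289) = φ(17^2) = 17·(17−1) = 272 = 2^4 · 17.
An element g generates (Z/289Z)^× iff g^(272/q) ≢ 1 (mod 289) for each prime q ∈ {2, 17}.
181^136 ≡ 288 (mod 289)  [q = 2: ≢ 1 ✓]
181^16 ≡ 86 (mod 289)  [q = 17: ≢ 1 ✓]
All checks pass, so 181 has order 272 and is a primitive root modulo 289.

Yes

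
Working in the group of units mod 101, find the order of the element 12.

ord(12) | φ(101) = 101 − 1 = 100 = 2^2 · 5^2.
Divisors of 100: 1, 2, 4, 5, 10, 20, 25, 50, 100.
Test each divisor d:
12^1 ≡ 12 (mod 101)
12^2 ≡ 43 (mod 101)
12^4 ≡ 31 (mod 101)
12^5 ≡ 69 (mod 101)
12^10 ≡ 14 (mod 101)
12^20 ≡ 95 (mod 101)
12^25 ≡ 91 (mod 101)
12^50 ≡ 100 (mod 101)
12^100 ≡ 1 (mod 101) ✓
Hence ord(12) = 100.

100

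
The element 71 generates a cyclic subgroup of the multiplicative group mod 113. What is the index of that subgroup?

7

ord(71) | φ(113) = 113 − 1 = 112 = 2^4 · 7.
Divisors of 112: 1, 2, 4, 7, 8, 14, 16, 28, 56, 112.
Test each divisor d:
71^1 ≡ 71
71^2 ≡ 69
71^4 ≡ 15
71^7 ≡ 35
71^8 ≡ 112
71^14 ≡ 95
71^16 ≡ 1
Thus |⟨71⟩| = ord(71) = 16.
Index = |(Z/113Z)^×| / |⟨71⟩| = 112 / 16 = 7.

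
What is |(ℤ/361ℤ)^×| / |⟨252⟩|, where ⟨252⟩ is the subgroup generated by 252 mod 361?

2

Since 252 ∈ (Z/361Z)^×, its order divides φ(361) = φ(19^2) = 19·(19−1) = 342 = 2 · 3^2 · 19.
Divisors of 342: 1, 2, 3, 6, 9, 18, 19, 38, 57, 114, 171, 342.
Evaluate successive powers at the divisors of 342:
252^1 ≡ 252 (mod 361)
252^2 ≡ 329 (mod 361)
252^3 ≡ 239 (mod 361)
252^6 ≡ 83 (mod 361)
252^9 ≡ 343 (mod 361)
252^18 ≡ 324 (mod 361)
252^19 ≡ 62 (mod 361)
252^38 ≡ 234 (mod 361)
252^57 ≡ 68 (mod 361)
252^114 ≡ 292 (mod 361)
252^171 ≡ 1 (mod 361) ✓
The order of 252 is 171, so the subgroup it generates has 171 elements.
Index = |(Z/361Z)^×| / |⟨252⟩| = 342 / 171 = 2.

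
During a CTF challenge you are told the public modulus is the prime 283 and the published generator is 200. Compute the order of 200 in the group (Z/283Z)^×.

Since 200 ∈ (Z/283Z)^×, its order divides φ(283) = 283 − 1 = 282 = 2 · 3 · 47.
Divisors of 282: 1, 2, 3, 6, 47, 94, 141, 282.
Test each divisor d:
200^1 ≡ 200 (mod 283)
200^2 ≡ 97 (mod 283)
200^3 ≡ 156 (mod 283)
200^6 ≡ 281 (mod 283)
200^47 ≡ 239 (mod 283)
200^94 ≡ 238 (mod 283)
200^141 ≡ 282 (mod 283)
200^282 ≡ 1 (mod 283) ✓
Hence ord(200) = 282.

282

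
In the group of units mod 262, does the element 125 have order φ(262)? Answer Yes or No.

No

φ(262) = φ(2)·φ(131) = 1·130 = 130 = 2 · 5 · 13.
It suffices to check that the order of 125 is not a proper divisor of 130: compute 125^(130/q) for q ∈ {2, 5, 13}.
125^65 ≡ 1 (mod 262)  [q = 2: ≡ 1 ✗]
125^26 ≡ 61 (mod 262)  [q = 5: ≢ 1 ✓]
125^10 ≡ 113 (mod 262)  [q = 13: ≢ 1 ✓]
125^65 ≡ 1 shows ord(125) | 65, strictly less than φ(262); not a primitive root.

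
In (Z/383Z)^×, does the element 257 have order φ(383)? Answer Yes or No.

Yes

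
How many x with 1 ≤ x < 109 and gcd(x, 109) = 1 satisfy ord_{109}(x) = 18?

φ(109) = 109 − 1 = 108 = 2^2 · 3^3.
In a cyclic group of order 108, there are φ(d) elements of order d for each divisor d of 108, and zero for non-divisors.
18 = 2 · 3^2 divides 108, and φ(18) = 6.

6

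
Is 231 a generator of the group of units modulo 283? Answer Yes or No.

Yes

φ(283) = 283 − 1 = 282 = 2 · 3 · 47.
231 is a primitive root mod 283 iff 231^(φ(283)/q) ≢ 1 for every prime q | φ(283), i.e. q ∈ {2, 3, 47}.
231^141 ≡ 282 (mod 283)  [q = 2: ≢ 1 ✓]
231^94 ≡ 44 (mod 283)  [q = 3: ≢ 1 ✓]
231^6 ≡ 151 (mod 283)  [q = 47: ≢ 1 ✓]
All checks pass, so 231 has order 282 and is a primitive root modulo 283.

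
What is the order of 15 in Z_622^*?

31

The order of 15 must divide φ(622) = φ(2)·φ(311) = 1·310 = 310 = 2 · 5 · 31.
Divisors of 310: 1, 2, 5, 10, 31, 62, 155, 310.
Evaluate successive powers at the divisors of 310:
15^1 ≡ 15
15^2 ≡ 225
15^5 ≡ 535
15^10 ≡ 105
15^31 ≡ 1
Therefore the multiplicative order of 15 modulo 622 is 31.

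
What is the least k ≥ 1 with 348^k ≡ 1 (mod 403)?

30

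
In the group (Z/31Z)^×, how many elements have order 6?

2

φ(31) = 31 − 1 = 30 = 2 · 3 · 5.
In a cyclic group of order 30, there are φ(d) elements of order d for each divisor d of 30, and zero for non-divisors.
6 = 2 · 3 divides 30, and φ(6) = 2.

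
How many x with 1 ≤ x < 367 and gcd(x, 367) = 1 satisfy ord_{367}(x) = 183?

120

φ(367) = 367 − 1 = 366 = 2 · 3 · 61.
Since (Z/367Z)^× is cyclic of order 366, the number of elements of order d is φ(d) when d | 366 and 0 otherwise.
183 = 3 · 61 divides 366, and φ(183) = 120.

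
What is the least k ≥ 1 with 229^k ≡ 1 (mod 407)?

45

The order of 229 must divide φ(407) = φ(11·37) = (11−1)·(37−1) = 10·36 = 360 = 2^3 · 3^2 · 5.
Divisors of 360: 1, 2, 3, 4, 5, 6, 8, 9, 10, 12, 15, 18, 20, 24, 30, 36, 40, 45, 60, 72, 90, 120, 180, 360.
Test each divisor d:
229^1 ≡ 229
229^2 ≡ 345
229^3 ≡ 47
229^4 ≡ 181
229^5 ≡ 342
229^6 ≡ 174
229^8 ≡ 201
229^9 ≡ 38
229^10 ≡ 155
229^12 ≡ 158
229^15 ≡ 100
229^18 ≡ 223
229^20 ≡ 12
229^24 ≡ 137
229^30 ≡ 232
229^36 ≡ 75
229^40 ≡ 144
229^45 ≡ 1
The smallest such exponent is 45, so the order of 229 is 45.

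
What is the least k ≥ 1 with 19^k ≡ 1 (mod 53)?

By Lagrange's theorem, ord_53(19) divides φ(53) = 53 − 1 = 52 = 2^2 · 13.
Divisors of 52: 1, 2, 4, 13, 26, 52.
Test each divisor d:
19^1 ≡ 19 (mod 53)
19^2 ≡ 43 (mod 53)
19^4 ≡ 47 (mod 53)
19^13 ≡ 30 (mod 53)
19^26 ≡ 52 (mod 53)
19^52 ≡ 1 (mod 53) ✓
Hence ord(19) = 52.

52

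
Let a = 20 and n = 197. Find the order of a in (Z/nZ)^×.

The order of 20 must divide φ(197) = 197 − 1 = 196 = 2^2 · 7^2.
Divisors of 196: 1, 2, 4, 7, 14, 28, 49, 98, 196.
Evaluate successive powers at the divisors of 196:
20^1 ≡ 20 (mod 197)
20^2 ≡ 6 (mod 197)
20^4 ≡ 36 (mod 197)
20^7 ≡ 183 (mod 197)
20^14 ≡ 196 (mod 197)
20^28 ≡ 1 (mod 197) ✓
Hence ord(20) = 28.

28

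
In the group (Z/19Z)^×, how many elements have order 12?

0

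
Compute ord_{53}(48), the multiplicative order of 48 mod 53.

52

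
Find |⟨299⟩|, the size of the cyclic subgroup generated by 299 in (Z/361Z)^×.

Since 299 ∈ (Z/361Z)^×, its order divides φ(361) = φ(19^2) = 19·(19−1) = 342 = 2 · 3^2 · 19.
Divisors of 342: 1, 2, 3, 6, 9, 18, 19, 38, 57, 114, 171, 342.
Check 299^d mod 361 for each divisor in increasing order:
299^1 ≡ 299 (mod 361)
299^2 ≡ 234 (mod 361)
299^3 ≡ 293 (mod 361)
299^6 ≡ 292 (mod 361)
299^9 ≡ 360 (mod 361)
299^18 ≡ 1 (mod 361) ✓
So ord_361(299) = 18.

18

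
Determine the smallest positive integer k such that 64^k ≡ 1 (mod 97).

Since 64 ∈ (Z/97Z)^×, its order divides φ(97) = 97 − 1 = 96 = 2^5 · 3.
Divisors of 96: 1, 2, 3, 4, 6, 8, 12, 16, 24, 32, 48, 96.
Test each divisor d:
64^1 ≡ 64
64^2 ≡ 22
64^3 ≡ 50
64^4 ≡ 96
64^6 ≡ 75
64^8 ≡ 1
So ord_97(64) = 8.

8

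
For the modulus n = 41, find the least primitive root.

φ(41) = 41 − 1 = 40 = 2^3 · 5.
Test candidates g = 2, 3, … against the prime factors q ∈ {2, 5} of φ(41): g is a generator iff g^(40/q) ≢ 1 for every such q.
g = 2: 2^20 ≡ 1 — hits 1, so not a primitive root.
g = 3: 3^20 ≡ 40; 3^8 ≡ 1 — hits 1, so not a primitive root.
g = 4: 4^20 ≡ 1 — hits 1, so not a primitive root.
g = 5: 5^20 ≡ 1 — hits 1, so not a primitive root.
g = 6: 6^20 ≡ 40; 6^8 ≡ 10 — none is 1, so 6 is a primitive root.
So 6 is the smallest generator of (Z/41Z)^×.

6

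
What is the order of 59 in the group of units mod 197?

Since 59 ∈ (Z/197Z)^×, its order divides φ(197) = 197 − 1 = 196 = 2^2 · 7^2.
Divisors of 196: 1, 2, 4, 7, 14, 28, 49, 98, 196.
Check 59^d mod 197 for each divisor in increasing order:
59^1 ≡ 59 (mod 197)
59^2 ≡ 132 (mod 197)
59^4 ≡ 88 (mod 197)
59^7 ≡ 178 (mod 197)
59^14 ≡ 164 (mod 197)
59^28 ≡ 104 (mod 197)
59^49 ≡ 1 (mod 197) ✓
So ord_197(59) = 49.

49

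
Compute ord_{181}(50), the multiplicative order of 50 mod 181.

The order of 50 must divide φ(181) = 181 − 1 = 180 = 2^2 · 3^2 · 5.
Divisors of 180: 1, 2, 3, 4, 5, 6, 9, 10, 12, 15, 18, 20, 30, 36, 45, 60, 90, 180.
Compute 50^d (mod 181) for the divisors d until we hit 1:
50^1 ≡ 50
50^2 ≡ 147
50^3 ≡ 110
50^4 ≡ 70
50^5 ≡ 61
50^6 ≡ 154
50^9 ≡ 107
50^10 ≡ 101
50^12 ≡ 5
50^15 ≡ 7
50^18 ≡ 46
50^20 ≡ 65
50^30 ≡ 49
50^36 ≡ 125
50^45 ≡ 162
50^60 ≡ 48
50^90 ≡ 180
50^180 ≡ 1
Therefore the multiplicative order of 50 modulo 181 is 180.

180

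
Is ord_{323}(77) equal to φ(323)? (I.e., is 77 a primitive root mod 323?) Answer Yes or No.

No

323 = 17 · 19 is a product of two distinct odd primes, so (Z/323Z)^× ≅ (Z/17Z)^× × (Z/19Z)^× is not cyclic.
No primitive root modulo 323 exists; in particular 77 is not one.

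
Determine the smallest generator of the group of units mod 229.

φ(229) = 229 − 1 = 228 = 2^2 · 3 · 19.
g is a primitive root iff g^(228/q) ≢ 1 (mod 229) for each prime q ∈ {2, 3, 19}.
g = 2: 2^114 ≡ 228; 2^76 ≡ 1 — hits 1, so not a primitive root.
g = 3: 3^114 ≡ 1 — hits 1, so not a primitive root.
g = 4: 4^114 ≡ 1 — hits 1, so not a primitive root.
g = 5: 5^114 ≡ 1 — hits 1, so not a primitive root.
g = 6: 6^114 ≡ 228; 6^76 ≡ 134; 6^12 ≡ 165 — none is 1, so 6 is a primitive root.
The smallest primitive root modulo 229 is 6.

6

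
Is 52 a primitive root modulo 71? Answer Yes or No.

φ(71) = 71 − 1 = 70 = 2 · 5 · 7.
An element g generates (Z/71Z)^× iff g^(70/q) ≢ 1 (mod 71) for each prime q ∈ {2, 5, 7}.
52^35 ≡ 70 (mod 71)  [q = 2: ≢ 1 ✓]
52^14 ≡ 54 (mod 71)  [q = 5: ≢ 1 ✓]
52^10 ≡ 37 (mod 71)  [q = 7: ≢ 1 ✓]
All checks pass, so 52 has order 70 and is a primitive root modulo 71.

Yes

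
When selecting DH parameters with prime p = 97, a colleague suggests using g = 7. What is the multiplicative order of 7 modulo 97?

96

The order of 7 must divide φ(97) = 97 − 1 = 96 = 2^5 · 3.
Divisors of 96: 1, 2, 3, 4, 6, 8, 12, 16, 24, 32, 48, 96.
Compute 7^d (mod 97) for the divisors d until we hit 1:
7^1 ≡ 7
7^2 ≡ 49
7^3 ≡ 52
7^4 ≡ 73
7^6 ≡ 85
7^8 ≡ 91
7^12 ≡ 47
7^16 ≡ 36
7^24 ≡ 75
7^32 ≡ 35
7^48 ≡ 96
7^96 ≡ 1
The smallest such exponent is 96, so the order of 7 is 96.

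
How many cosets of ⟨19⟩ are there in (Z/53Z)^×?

ord(19) | φ(53) = 53 − 1 = 52 = 2^2 · 13.
Divisors of 52: 1, 2, 4, 13, 26, 52.
Check 19^d mod 53 for each divisor in increasing order:
19^1 ≡ 19 (mod 53)
19^2 ≡ 43 (mod 53)
19^4 ≡ 47 (mod 53)
19^13 ≡ 30 (mod 53)
19^26 ≡ 52 (mod 53)
19^52 ≡ 1 (mod 53) ✓
The order of 19 is 52, so the subgroup it generates has 52 elements.
[(Z/53Z)^× : ⟨19⟩] = 52/52 = 1.

1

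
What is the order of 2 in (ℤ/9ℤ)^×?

ord(2) | φ(9) = φ(3^2) = 3·(3−1) = 6 = 2 · 3.
Divisors of 6: 1, 2, 3, 6.
Evaluate successive powers at the divisors of 6:
2^1 ≡ 2 (mod 9)
2^2 ≡ 4 (mod 9)
2^3 ≡ 8 (mod 9)
2^6 ≡ 1 (mod 9) ✓
Therefore the multiplicative order of 2 modulo 9 is 6.

6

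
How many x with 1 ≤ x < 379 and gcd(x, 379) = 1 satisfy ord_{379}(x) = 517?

0

φ(379) = 379 − 1 = 378 = 2 · 3^3 · 7.
In a cyclic group of order 378, there are φ(d) elements of order d for each divisor d of 378, and zero for non-divisors.
Here 378 is not a multiple of 517, so there are no elements of order 517.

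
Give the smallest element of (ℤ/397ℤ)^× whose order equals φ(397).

φ(397) = 397 − 1 = 396 = 2^2 · 3^2 · 11.
g is a primitive root iff g^(396/q) ≢ 1 (mod 397) for each prime q ∈ {2, 3, 11}.
g = 2: 2^198 ≡ 396; 2^132 ≡ 1 — hits 1, so not a primitive root.
g = 3: 3^198 ≡ 1 — hits 1, so not a primitive root.
g = 4: 4^198 ≡ 1 — hits 1, so not a primitive root.
g = 5: 5^198 ≡ 396; 5^132 ≡ 362; 5^36 ≡ 290 — none is 1, so 5 is a primitive root.
So 5 is the smallest generator of (Z/397Z)^×.

5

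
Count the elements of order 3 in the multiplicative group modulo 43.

2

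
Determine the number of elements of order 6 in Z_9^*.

2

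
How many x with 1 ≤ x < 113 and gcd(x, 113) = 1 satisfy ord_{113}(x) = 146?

0

φ(113) = 113 − 1 = 112 = 2^4 · 7.
Since (Z/113Z)^× is cyclic of order 112, the number of elements of order d is φ(d) when d | 112 and 0 otherwise.
Here 112 is not a multiple of 146, so there are no elements of order 146.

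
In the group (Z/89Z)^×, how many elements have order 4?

2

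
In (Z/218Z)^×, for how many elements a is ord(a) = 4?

2

φ(218) = φ(2)·φ(109) = 1·108 = 108 = 2^2 · 3^3.
(Z/218Z)^× is cyclic (|G| = 108); a cyclic group of order m has exactly φ(d) elements of each order d | m, and none otherwise.
4 = 2^2 divides 108, and φ(4) = 2.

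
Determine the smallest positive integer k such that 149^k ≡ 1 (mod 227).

226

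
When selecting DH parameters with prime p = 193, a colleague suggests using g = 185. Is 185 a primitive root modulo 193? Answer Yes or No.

No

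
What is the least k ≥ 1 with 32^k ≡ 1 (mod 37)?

36

ord(32) | φ(37) = 37 − 1 = 36 = 2^2 · 3^2.
Divisors of 36: 1, 2, 3, 4, 6, 9, 12, 18, 36.
Compute 32^d (mod 37) for the divisors d until we hit 1:
32^1 ≡ 32 (mod 37)
32^2 ≡ 25 (mod 37)
32^3 ≡ 23 (mod 37)
32^4 ≡ 33 (mod 37)
32^6 ≡ 11 (mod 37)
32^9 ≡ 31 (mod 37)
32^12 ≡ 10 (mod 37)
32^18 ≡ 36 (mod 37)
32^36 ≡ 1 (mod 37) ✓
So ord_37(32) = 36.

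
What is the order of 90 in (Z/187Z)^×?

The order of 90 must divide φ(187) = φ(11·17) = (11−1)·(17−1) = 10·16 = 160 = 2^5 · 5.
Divisors of 160: 1, 2, 4, 5, 8, 10, 16, 20, 32, 40, 80, 160.
Evaluate successive powers at the divisors of 160:
90^1 ≡ 90 (mod 187)
90^2 ≡ 59 (mod 187)
90^4 ≡ 115 (mod 187)
90^5 ≡ 65 (mod 187)
90^8 ≡ 135 (mod 187)
90^10 ≡ 111 (mod 187)
90^16 ≡ 86 (mod 187)
90^20 ≡ 166 (mod 187)
90^32 ≡ 103 (mod 187)
90^40 ≡ 67 (mod 187)
90^80 ≡ 1 (mod 187) ✓
The smallest such exponent is 80, so the order of 90 is 80.

80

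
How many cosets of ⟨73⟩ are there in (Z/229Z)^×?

1

ord(73) | φ(229) = 229 − 1 = 228 = 2^2 · 3 · 19.
Divisors of 228: 1, 2, 3, 4, 6, 12, 19, 38, 57, 76, 114, 228.
Compute 73^d (mod 229) for the divisors d until we hit 1:
73^1 ≡ 73 (mod 229)
73^2 ≡ 62 (mod 229)
73^3 ≡ 175 (mod 229)
73^4 ≡ 180 (mod 229)
73^6 ≡ 168 (mod 229)
73^12 ≡ 57 (mod 229)
73^19 ≡ 140 (mod 229)
73^38 ≡ 135 (mod 229)
73^57 ≡ 122 (mod 229)
73^76 ≡ 134 (mod 229)
73^114 ≡ 228 (mod 229)
73^228 ≡ 1 (mod 229) ✓
Thus |⟨73⟩| = ord(73) = 228.
[(Z/229Z)^× : ⟨73⟩] = 228/228 = 1.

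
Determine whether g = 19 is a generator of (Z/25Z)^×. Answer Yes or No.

No

φ(25) = φ(5^2) = 5·(5−1) = 20 = 2^2 · 5.
Test 19^(20/q) mod 25 for each prime factor q of 20:
19^10 ≡ 1 (mod 25)  [q = 2: ≡ 1 ✗]
19^4 ≡ 21 (mod 25)  [q = 5: ≢ 1 ✓]
Since 19^10 ≡ 1, the order of 19 divides 10 < 20, so 19 is not a primitive root.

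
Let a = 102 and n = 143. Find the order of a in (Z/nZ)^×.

By Lagrange's theorem, ord_143(102) divides φ(143) = φ(11·13) = (11−1)·(13−1) = 10·12 = 120 = 2^3 · 3 · 5.
Divisors of 120: 1, 2, 3, 4, 5, 6, 8, 10, 12, 15, 20, 24, 30, 40, 60, 120.
Check 102^d mod 143 for each divisor in increasing order:
102^1 ≡ 102 (mod 143)
102^2 ≡ 108 (mod 143)
102^3 ≡ 5 (mod 143)
102^4 ≡ 81 (mod 143)
102^5 ≡ 111 (mod 143)
102^6 ≡ 25 (mod 143)
102^8 ≡ 126 (mod 143)
102^10 ≡ 23 (mod 143)
102^12 ≡ 53 (mod 143)
102^15 ≡ 122 (mod 143)
102^20 ≡ 100 (mod 143)
102^24 ≡ 92 (mod 143)
102^30 ≡ 12 (mod 143)
102^40 ≡ 133 (mod 143)
102^60 ≡ 1 (mod 143) ✓
Hence ord(102) = 60.

60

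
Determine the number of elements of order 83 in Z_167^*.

φ(167) = 167 − 1 = 166 = 2 · 83.
(Z/167Z)^× is cyclic (|G| = 166); a cyclic group of order m has exactly φ(d) elements of each order d | m, and none otherwise.
83 | 166, and φ(83) = 83 − 1 = 82.

82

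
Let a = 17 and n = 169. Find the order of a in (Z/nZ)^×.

Since 17 ∈ (Z/169Z)^×, its order divides φ(169) = φ(13^2) = 13·(13−1) = 156 = 2^2 · 3 · 13.
Divisors of 156: 1, 2, 3, 4, 6, 12, 13, 26, 39, 52, 78, 156.
Check 17^d mod 169 for each divisor in increasing order:
17^1 ≡ 17
17^2 ≡ 120
17^3 ≡ 12
17^4 ≡ 35
17^6 ≡ 144
17^12 ≡ 118
17^13 ≡ 147
17^26 ≡ 146
17^39 ≡ 168
17^52 ≡ 22
17^78 ≡ 1
So ord_169(17) = 78.

78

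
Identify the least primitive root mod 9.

φ(9) = φ(3^2) = 3·(3−1) = 6 = 2 · 3.
Test candidates g = 2, 3, … against the prime factors q ∈ {2, 3} of φ(9): g is a generator iff g^(6/q) ≢ 1 for every such q.
g = 2: 2^3 ≡ 8; 2^2 ≡ 4 — none is 1, so 2 is a primitive root.
Hence the least primitive root of 9 is 2.

2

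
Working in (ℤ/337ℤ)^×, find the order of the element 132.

336

ord(132) | φ(337) = 337 − 1 = 336 = 2^4 · 3 · 7.
Divisors of 336: 1, 2, 3, 4, 6, 7, 8, 12, 14, 16, 21, 24, 28, 42, 48, 56, 84, 112, 168, 336.
Evaluate successive powers at the divisors of 336:
132^1 ≡ 132 (mod 337)
132^2 ≡ 237 (mod 337)
132^3 ≡ 280 (mod 337)
132^4 ≡ 227 (mod 337)
132^6 ≡ 216 (mod 337)
132^7 ≡ 204 (mod 337)
132^8 ≡ 305 (mod 337)
132^12 ≡ 150 (mod 337)
132^14 ≡ 165 (mod 337)
132^16 ≡ 13 (mod 337)
132^21 ≡ 297 (mod 337)
132^24 ≡ 258 (mod 337)
132^28 ≡ 265 (mod 337)
132^42 ≡ 252 (mod 337)
132^48 ≡ 175 (mod 337)
132^56 ≡ 129 (mod 337)
132^84 ≡ 148 (mod 337)
132^112 ≡ 128 (mod 337)
132^168 ≡ 336 (mod 337)
132^336 ≡ 1 (mod 337) ✓
The smallest such exponent is 336, so the order of 132 is 336.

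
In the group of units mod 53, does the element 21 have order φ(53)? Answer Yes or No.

φ(53) = 53 − 1 = 52 = 2^2 · 13.
It suffices to check that the order of 21 is not a proper divisor of 52: compute 21^(52/q) for q ∈ {2, 13}.
21^26 ≡ 52 (mod 53)  [q = 2: ≢ 1 ✓]
21^4 ≡ 24 (mod 53)  [q = 13: ≢ 1 ✓]
Every test exponent gives a nontrivial residue, hence 21 generates the full group.

Yes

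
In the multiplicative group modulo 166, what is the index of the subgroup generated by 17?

Since 17 ∈ (Z/166Z)^×, its order divides φ(166) = φ(2)·φ(83) = 1·82 = 82 = 2 · 41.
Divisors of 82: 1, 2, 41, 82.
Compute 17^d (mod 166) for the divisors d until we hit 1:
17^1 ≡ 17
17^2 ≡ 123
17^41 ≡ 1
The order of 17 is 41, so the subgroup it generates has 41 elements.
The index is φ(166) / ord(17) = 82 / 41 = 2.

2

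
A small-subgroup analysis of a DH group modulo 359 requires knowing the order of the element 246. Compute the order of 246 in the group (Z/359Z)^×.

The order of 246 must divide φ(359) = 359 − 1 = 358 = 2 · 179.
Divisors of 358: 1, 2, 179, 358.
Check 246^d mod 359 for each divisor in increasing order:
246^1 ≡ 246 (mod 359)
246^2 ≡ 204 (mod 359)
246^179 ≡ 1 (mod 359) ✓
Hence ord(246) = 179.

179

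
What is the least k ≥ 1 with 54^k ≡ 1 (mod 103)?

ord(54) | φ(103) = 103 − 1 = 102 = 2 · 3 · 17.
Divisors of 102: 1, 2, 3, 6, 17, 34, 51, 102.
Check 54^d mod 103 for each divisor in increasing order:
54^1 ≡ 54
54^2 ≡ 32
54^3 ≡ 80
54^6 ≡ 14
54^17 ≡ 47
54^34 ≡ 46
54^51 ≡ 102
54^102 ≡ 1
So ord_103(54) = 102.

102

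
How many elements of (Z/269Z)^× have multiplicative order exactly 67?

66

φ(269) = 269 − 1 = 268 = 2^2 · 67.
(Z/269Z)^× is cyclic (|G| = 268); a cyclic group of order m has exactly φ(d) elements of each order d | m, and none otherwise.
67 | 268, and φ(67) = 67 − 1 = 66.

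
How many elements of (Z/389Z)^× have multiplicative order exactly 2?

φ(389) = 389 − 1 = 388 = 2^2 · 97.
Since (Z/389Z)^× is cyclic of order 388, the number of elements of order d is φ(d) when d | 388 and 0 otherwise.
2 | 388, and φ(2) = 2 − 1 = 1.

1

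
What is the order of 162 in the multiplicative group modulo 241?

40

ord(162) | φ(241) = 241 − 1 = 240 = 2^4 · 3 · 5.
Divisors of 240: 1, 2, 3, 4, 5, 6, 8, 10, 12, 15, 16, 20, 24, 30, 40, 48, 60, 80, 120, 240.
Test each divisor d:
162^1 ≡ 162
162^2 ≡ 216
162^3 ≡ 47
162^4 ≡ 143
162^5 ≡ 30
162^6 ≡ 40
162^8 ≡ 205
162^10 ≡ 177
162^12 ≡ 154
162^15 ≡ 8
162^16 ≡ 91
162^20 ≡ 240
162^24 ≡ 98
162^30 ≡ 64
162^40 ≡ 1
The smallest such exponent is 40, so the order of 162 is 40.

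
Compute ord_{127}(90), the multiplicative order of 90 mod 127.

18

Since 90 ∈ (Z/127Z)^×, its order divides φ(127) = 127 − 1 = 126 = 2 · 3^2 · 7.
Divisors of 126: 1, 2, 3, 6, 7, 9, 14, 18, 21, 42, 63, 126.
Evaluate successive powers at the divisors of 126:
90^1 ≡ 90
90^2 ≡ 99
90^3 ≡ 20
90^6 ≡ 19
90^7 ≡ 59
90^9 ≡ 126
90^14 ≡ 52
90^18 ≡ 1
Therefore the multiplicative order of 90 modulo 127 is 18.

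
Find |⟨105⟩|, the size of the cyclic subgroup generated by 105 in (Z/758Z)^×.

The order of 105 must divide φ(758) = φ(2)·φ(379) = 1·378 = 378 = 2 · 3^3 · 7.
Divisors of 378: 1, 2, 3, 6, 7, 9, 14, 18, 21, 27, 42, 54, 63, 126, 189, 378.
Evaluate successive powers at the divisors of 378:
105^1 ≡ 105 (mod 758)
105^2 ≡ 413 (mod 758)
105^3 ≡ 159 (mod 758)
105^6 ≡ 267 (mod 758)
105^7 ≡ 747 (mod 758)
105^9 ≡ 5 (mod 758)
105^14 ≡ 121 (mod 758)
105^18 ≡ 25 (mod 758)
105^21 ≡ 185 (mod 758)
105^27 ≡ 125 (mod 758)
105^42 ≡ 115 (mod 758)
105^54 ≡ 465 (mod 758)
105^63 ≡ 51 (mod 758)
105^126 ≡ 327 (mod 758)
105^189 ≡ 1 (mod 758) ✓
Hence ord(105) = 189.

189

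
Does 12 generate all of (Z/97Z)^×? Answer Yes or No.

No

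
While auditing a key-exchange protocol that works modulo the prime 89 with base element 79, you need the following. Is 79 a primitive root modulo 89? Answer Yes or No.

No

φ(89) = 89 − 1 = 88 = 2^3 · 11.
79 is a primitive root mod 89 iff 79^(φ(89)/q) ≢ 1 for every prime q | φ(89), i.e. q ∈ {2, 11}.
79^44 ≡ 1 (mod 89)  [q = 2: ≡ 1 ✗]
79^8 ≡ 45 (mod 89)  [q = 11: ≢ 1 ✓]
79^44 ≡ 1 shows ord(79) | 44, strictly less than φ(89); not a primitive root.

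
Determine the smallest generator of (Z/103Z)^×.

5

φ(103) = 103 − 1 = 102 = 2 · 3 · 17.
Test candidates g = 2, 3, … against the prime factors q ∈ {2, 3, 17} of φ(103): g is a generator iff g^(102/q) ≢ 1 for every such q.
g = 2: 2^51 ≡ 1 — hits 1, so not a primitive root.
g = 3: 3^51 ≡ 102; 3^34 ≡ 1 — hits 1, so not a primitive root.
g = 4: 4^51 ≡ 1 — hits 1, so not a primitive root.
g = 5: 5^51 ≡ 102; 5^34 ≡ 56; 5^6 ≡ 72 — none is 1, so 5 is a primitive root.
So 5 is the smallest generator of (Z/103Z)^×.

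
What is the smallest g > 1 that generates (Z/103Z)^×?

5

φ(103) = 103 − 1 = 102 = 2 · 3 · 17.
g is a primitive root iff g^(102/q) ≢ 1 (mod 103) for each prime q ∈ {2, 3, 17}.
g = 2: 2^51 ≡ 1 — hits 1, so not a primitive root.
g = 3: 3^51 ≡ 102; 3^34 ≡ 1 — hits 1, so not a primitive root.
g = 4: 4^51 ≡ 1 — hits 1, so not a primitive root.
g = 5: 5^51 ≡ 102; 5^34 ≡ 56; 5^6 ≡ 72 — none is 1, so 5 is a primitive root.
Hence the least primitive root of 103 is 5.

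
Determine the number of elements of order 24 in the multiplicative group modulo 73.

φ(73) = 73 − 1 = 72 = 2^3 · 3^2.
(Z/73Z)^× is cyclic (|G| = 72); a cyclic group of order m has exactly φ(d) elements of each order d | m, and none otherwise.
24 = 2^3 · 3 divides 72, and φ(24) = 8.

8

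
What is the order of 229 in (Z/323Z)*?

8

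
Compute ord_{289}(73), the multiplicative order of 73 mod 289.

272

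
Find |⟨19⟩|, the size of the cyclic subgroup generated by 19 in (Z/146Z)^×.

36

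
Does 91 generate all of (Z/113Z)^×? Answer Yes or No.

φ(113) = 113 − 1 = 112 = 2^4 · 7.
Test 91^(112/q) mod 113 for each prime factor q of 112:
91^56 ≡ 1 (mod 113)  [q = 2: ≡ 1 ✗]
91^16 ≡ 28 (mod 113)  [q = 7: ≢ 1 ✓]
91^56 ≡ 1 shows ord(91) | 56, strictly less than φ(113); not a primitive root.

No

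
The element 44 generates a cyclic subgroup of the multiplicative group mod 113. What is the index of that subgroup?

14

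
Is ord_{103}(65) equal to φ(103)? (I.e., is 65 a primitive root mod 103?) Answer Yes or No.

Yes

φ(103) = 103 − 1 = 102 = 2 · 3 · 17.
It suffices to check that the order of 65 is not a proper divisor of 102: compute 65^(102/q) for q ∈ {2, 3, 17}.
65^51 ≡ 102 (mod 103)  [q = 2: ≢ 1 ✓]
65^34 ≡ 56 (mod 103)  [q = 3: ≢ 1 ✓]
65^6 ≡ 8 (mod 103)  [q = 17: ≢ 1 ✓]
None equal 1, so ord_103(65) = 102: 65 is a primitive root.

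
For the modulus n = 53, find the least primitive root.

φ(53) = 53 − 1 = 52 = 2^2 · 13.
g is a primitive root iff g^(52/q) ≢ 1 (mod 53) for each prime q ∈ {2, 13}.
g = 2: 2^26 ≡ 52; 2^4 ≡ 16 — none is 1, so 2 is a primitive root.
The smallest primitive root modulo 53 is 2.

2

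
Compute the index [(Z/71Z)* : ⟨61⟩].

By Lagrange's theorem, ord_71(61) divides φ(71) = 71 − 1 = 70 = 2 · 5 · 7.
Divisors of 70: 1, 2, 5, 7, 10, 14, 35, 70.
Compute 61^d (mod 71) for the divisors d until we hit 1:
61^1 ≡ 61 (mod 71)
61^2 ≡ 29 (mod 71)
61^5 ≡ 39 (mod 71)
61^7 ≡ 66 (mod 71)
61^10 ≡ 30 (mod 71)
61^14 ≡ 25 (mod 71)
61^35 ≡ 70 (mod 71)
61^70 ≡ 1 (mod 71) ✓
So ord_71(61) = 70, hence |⟨61⟩| = 70.
The index is φ(71) / ord(61) = 70 / 70 = 1.

1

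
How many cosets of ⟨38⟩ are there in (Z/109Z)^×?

12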